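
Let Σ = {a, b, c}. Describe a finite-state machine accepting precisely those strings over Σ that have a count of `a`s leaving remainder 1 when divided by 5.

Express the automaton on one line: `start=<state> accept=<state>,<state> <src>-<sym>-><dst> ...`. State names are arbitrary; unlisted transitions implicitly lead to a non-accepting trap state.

start=q0 accept=q1 q0-a->q1 q0-b->q0 q0-c->q0 q1-a->q2 q1-b->q1 q1-c->q1 q2-a->q3 q2-b->q2 q2-c->q2 q3-a->q4 q3-b->q3 q3-c->q3 q4-a->q0 q4-b->q4 q4-c->q4

The only thing that matters is how many `a`s have appeared, reduced mod 5. Use one state per residue: q0 for 0, …, q4 for 4. Reading `a` moves to the next residue; anything else stays put. q1 is accepting.
        a   b   c  
>  q0   q1  q0  q0 
 * q1   q2  q1  q1 
   q2   q3  q2  q2 
   q3   q4  q3  q3 
   q4   q0  q4  q4 
(> = start, * = accepting)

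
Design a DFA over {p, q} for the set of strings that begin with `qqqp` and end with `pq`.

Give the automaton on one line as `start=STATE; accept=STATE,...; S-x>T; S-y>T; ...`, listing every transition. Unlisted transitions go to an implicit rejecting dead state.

start=s0; accept=s8; s0-p>s1; s0-q>s2; s1-p>s1; s1-q>s3; s2-p>s1; s2-q>s4; s3-p>s1; s3-q>s5; s4-p>s1; s4-q>s6; s5-p>s1; s5-q>s5; s6-p>s7; s6-q>s5; s7-p>s7; s7-q>s8; s8-p>s7; s8-q>s9; s9-p>s7; s9-q>s9

Build one automaton per condition and run them in lockstep. The first has 6 states tracking whether the input so far still matches the prefix `qqqp`; the second has 3 states tracking how much of the suffix `pq` has currently been matched. A product state is a pair (one from each), accepting exactly when both do.
        p   q  
>  s0   s1  s2 
   s1   s1  s3 
   s2   s1  s4 
   s3   s1  s5 
   s4   s1  s6 
   s5   s1  s5 
   s6   s7  s5 
   s7   s7  s8 
 * s8   s7  s9 
   s9   s7  s9 
(> = start, * = accepting)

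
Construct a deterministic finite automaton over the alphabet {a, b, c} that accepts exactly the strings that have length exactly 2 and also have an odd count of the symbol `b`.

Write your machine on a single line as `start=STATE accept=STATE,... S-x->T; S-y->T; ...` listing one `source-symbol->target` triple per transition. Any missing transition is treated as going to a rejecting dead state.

start=q0; accept=q4; q0-a->q1; q0-b->q2; q0-c->q1; q1-a->q3; q1-b->q4; q1-c->q3; q2-a->q4; q2-b->q3; q2-c->q4; q3-a->q5; q3-b->q6; q3-c->q5; q4-a->q6; q4-b->q5; q4-c->q6; q5-a->q5; q5-b->q6; q5-c->q5; q6-a->q6; q6-b->q5; q6-c->q6

Build one automaton per condition and run them in lockstep. One (4 states) tracks the input length, saturating at 3; the other (2 states) tracks the count of `b`s modulo 2. Each combined state is a pair, one component from each; accept when both components accept.
With 7 states:
        a   b   c  
>  q0   q1  q2  q1 
   q1   q3  q4  q3 
   q2   q4  q3  q4 
   q3   q5  q6  q5 
 * q4   q6  q5  q6 
   q5   q5  q6  q5 
   q6   q6  q5  q6 
(> = start, * = accepting)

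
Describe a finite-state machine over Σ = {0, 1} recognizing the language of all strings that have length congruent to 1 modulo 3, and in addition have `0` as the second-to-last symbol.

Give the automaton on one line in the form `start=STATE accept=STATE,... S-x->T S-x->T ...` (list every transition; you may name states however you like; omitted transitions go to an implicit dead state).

start=s0 accept=s11,s12 s0-0->s1 s0-1->s2 s1-0->s3 s1-1->s4 s2-0->s5 s2-1->s6 s3-0->s7 s3-1->s8 s4-0->s9 s4-1->s10 s5-0->s7 s5-1->s8 s6-0->s9 s6-1->s10 s7-0->s11 s7-1->s12 s8-0->s13 s8-1->s14 s9-0->s11 s9-1->s12 s10-0->s13 s10-1->s14 s11-0->s3 s11-1->s4 s12-0->s5 s12-1->s6 s13-0->s3 s13-1->s4 s14-0->s5 s14-1->s6

Run two small machines in parallel and take their product. One (3 states) tracks the input length modulo 3; the other (7 states) tracks the last 2 symbols read. Each combined state is a pair, one component from each; accept when both components accept.
          0    1  
>  s0     s1   s2 
   s1     s3   s4 
   s2     s5   s6 
   s3     s7   s8 
   s4     s9  s10 
   s5     s7   s8 
   s6     s9  s10 
   s7    s11  s12 
   s8    s13  s14 
   s9    s11  s12 
   s10   s13  s14 
 * s11    s3   s4 
 * s12    s5   s6 
   s13    s3   s4 
   s14    s5   s6 
(> = start, * = accepting)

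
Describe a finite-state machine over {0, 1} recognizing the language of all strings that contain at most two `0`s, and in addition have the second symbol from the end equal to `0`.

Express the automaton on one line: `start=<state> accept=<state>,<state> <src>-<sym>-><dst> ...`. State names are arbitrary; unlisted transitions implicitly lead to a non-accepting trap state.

start=s0 accept=s2,s3,s5 s0-0->s1 s0-1->s0 s1-0->s2 s1-1->s3 s2-0->s4 s2-1->s5 s3-0->s6 s3-1->s7 s4-0->s4 s4-1->s4 s5-0->s4 s5-1->s4 s6-0->s4 s6-1->s5 s7-0->s6 s7-1->s7

Run two small machines in parallel and take their product. One (4 states) tracks the count of `0`s, saturating at 3; the other (7 states) tracks the last 2 symbols read. Each combined state is a pair, one component from each; accept when both components accept. Equivalent product states are then merged.
8 states suffice.
        0   1  
>  s0   s1  s0 
   s1   s2  s3 
 * s2   s4  s5 
 * s3   s6  s7 
   s4   s4  s4 
 * s5   s4  s4 
   s6   s4  s5 
   s7   s6  s7 
(> = start, * = accepting)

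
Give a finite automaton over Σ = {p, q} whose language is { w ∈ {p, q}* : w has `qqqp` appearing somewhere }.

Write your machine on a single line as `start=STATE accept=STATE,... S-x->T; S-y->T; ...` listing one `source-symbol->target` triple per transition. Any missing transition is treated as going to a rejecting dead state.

States S0..S3 record the length of the longest prefix of `qqqp` that matches the current input suffix. Reaching S4 means `qqqp` has been seen, and we stay there forever. Accept from S4.
        p   q  
>  S0   S0  S1 
   S1   S0  S2 
   S2   S0  S3 
   S3   S4  S3 
 * S4   S4  S4 
(> = start, * = accepting)

start=S0; accept=S4; S0-p->S0; S0-q->S1; S1-p->S0; S1-q->S2; S2-p->S0; S2-q->S3; S3-p->S4; S3-q->S3; S4-p->S4; S4-q->S4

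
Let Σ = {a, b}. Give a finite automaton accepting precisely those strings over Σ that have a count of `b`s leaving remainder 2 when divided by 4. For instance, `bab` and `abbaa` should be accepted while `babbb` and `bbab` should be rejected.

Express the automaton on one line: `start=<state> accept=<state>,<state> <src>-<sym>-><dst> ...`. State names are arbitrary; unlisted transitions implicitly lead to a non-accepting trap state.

start=q0 accept=q2 q0-a->q0 q0-b->q1 q1-a->q1 q1-b->q2 q2-a->q2 q2-b->q3 q3-a->q3 q3-b->q0

The only thing that matters is how many `b`s have appeared, reduced mod 4. Use one state per residue: q0 for 0, …, q3 for 3. Reading `b` moves to the next residue; anything else stays put. q2 is accepting.
4 states suffice.
        a   b  
>  q0   q0  q1 
   q1   q1  q2 
 * q2   q2  q3 
   q3   q3  q0 
(> = start, * = accepting)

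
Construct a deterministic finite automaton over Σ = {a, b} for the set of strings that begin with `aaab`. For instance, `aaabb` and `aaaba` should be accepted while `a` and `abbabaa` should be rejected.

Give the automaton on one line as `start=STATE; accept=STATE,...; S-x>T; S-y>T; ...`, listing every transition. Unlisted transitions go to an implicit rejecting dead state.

start=q0; accept=q4; q0-a>q1; q0-b>q5; q1-a>q2; q1-b>q5; q2-a>q3; q2-b>q5; q3-a>q5; q3-b>q4; q4-a>q4; q4-b>q4; q5-a>q5; q5-b>q5

Walk along `aaab` while the input agrees: from q0 take `a` to q1, and so on. Any deviation drops to the rejecting sink q5. Once q4 is reached the prefix is confirmed and every continuation is accepted.
With 6 states:
        a   b  
>  q0   q1  q5 
   q1   q2  q5 
   q2   q3  q5 
   q3   q5  q4 
 * q4   q4  q4 
   q5   q5  q5 
(> = start, * = accepting)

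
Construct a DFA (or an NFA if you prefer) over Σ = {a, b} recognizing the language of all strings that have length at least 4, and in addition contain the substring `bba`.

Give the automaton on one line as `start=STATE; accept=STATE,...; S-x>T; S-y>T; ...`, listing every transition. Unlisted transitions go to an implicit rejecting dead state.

Handle the two conditions separately and then intersect. One (6 states) tracks the input length, saturating at 5; the other (4 states) tracks whether and how much of `bba` has been seen. Each combined state is a pair, one component from each; accept when both components accept. Minimizing collapses redundant product states.
An 8-state machine:
        a   b  
>  q0   q1  q2 
   q1   q1  q3 
   q2   q1  q4 
   q3   q1  q5 
   q4   q6  q5 
   q5   q7  q5 
   q6   q7  q7 
 * q7   q7  q7 
(> = start, * = accepting)

start=q0; accept=q7; q0-a>q1; q0-b>q2; q1-a>q1; q1-b>q3; q2-a>q1; q2-b>q4; q3-a>q1; q3-b>q5; q4-a>q6; q4-b>q5; q5-a>q7; q5-b>q5; q6-a>q7; q6-b>q7; q7-a>q7; q7-b>q7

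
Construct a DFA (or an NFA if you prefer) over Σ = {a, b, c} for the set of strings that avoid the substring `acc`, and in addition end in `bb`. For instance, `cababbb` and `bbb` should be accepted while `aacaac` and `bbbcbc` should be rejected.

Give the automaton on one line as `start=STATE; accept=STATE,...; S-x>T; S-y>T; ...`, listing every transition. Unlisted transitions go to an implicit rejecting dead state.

Handle the two conditions separately and then intersect. One (4 states) tracks partial matches of the forbidden pattern `acc`; the other (3 states) tracks how much of the suffix `bb` has currently been matched. Each combined state is a pair, one component from each; accept when both components accept.
        a   b   c  
>  q0   q1  q2  q0 
   q1   q1  q2  q3 
   q2   q1  q4  q0 
   q3   q1  q2  q5 
 * q4   q1  q4  q0 
   q5   q5  q6  q5 
   q6   q5  q7  q5 
   q7   q5  q7  q5 
(> = start, * = accepting)

start=q0; accept=q4; q0-a>q1; q0-b>q2; q0-c>q0; q1-a>q1; q1-b>q2; q1-c>q3; q2-a>q1; q2-b>q4; q2-c>q0; q3-a>q1; q3-b>q2; q3-c>q5; q4-a>q1; q4-b>q4; q4-c>q0; q5-a>q5; q5-b>q6; q5-c>q5; q6-a>q5; q6-b>q7; q6-c>q5; q7-a>q5; q7-b>q7; q7-c>q5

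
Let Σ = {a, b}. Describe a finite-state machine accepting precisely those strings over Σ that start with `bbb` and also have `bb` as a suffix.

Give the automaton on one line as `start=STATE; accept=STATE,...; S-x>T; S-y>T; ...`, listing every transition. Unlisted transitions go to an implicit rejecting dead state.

start=s0; accept=s4; s0-a>s1; s0-b>s2; s1-a>s1; s1-b>s1; s2-a>s1; s2-b>s3; s3-a>s1; s3-b>s4; s4-a>s5; s4-b>s4; s5-a>s5; s5-b>s6; s6-a>s5; s6-b>s4

Build one automaton per condition and run them in lockstep. One (5 states) tracks whether the input so far still matches the prefix `bbb`; the other (3 states) tracks how much of the suffix `bb` has currently been matched. Each combined state is a pair, one component from each; accept when both components accept. Minimizing collapses redundant product states.
A 7-state machine:
        a   b  
>  s0   s1  s2 
   s1   s1  s1 
   s2   s1  s3 
   s3   s1  s4 
 * s4   s5  s4 
   s5   s5  s6 
   s6   s5  s4 
(> = start, * = accepting)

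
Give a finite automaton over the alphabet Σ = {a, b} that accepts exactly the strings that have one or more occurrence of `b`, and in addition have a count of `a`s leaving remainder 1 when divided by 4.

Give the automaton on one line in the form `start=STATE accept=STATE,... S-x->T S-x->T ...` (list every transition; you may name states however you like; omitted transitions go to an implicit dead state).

Handle the two conditions separately and then intersect. One (3 states) tracks the count of `b`s, saturating at 2; the other (4 states) tracks the count of `a`s modulo 4. Each combined state is a pair, one component from each; accept when both components accept. After merging equivalent states the machine shrinks.
An 8-state machine:
        a   b  
>  q0   q1  q2 
   q1   q3  q4 
   q2   q4  q2 
   q3   q5  q6 
 * q4   q6  q4 
   q5   q0  q7 
   q6   q7  q6 
   q7   q2  q7 
(> = start, * = accepting)

start=q0 accept=q4 q0-a->q1 q0-b->q2 q1-a->q3 q1-b->q4 q2-a->q4 q2-b->q2 q3-a->q5 q3-b->q6 q4-a->q6 q4-b->q4 q5-a->q0 q5-b->q7 q6-a->q7 q6-b->q6 q7-a->q2 q7-b->q7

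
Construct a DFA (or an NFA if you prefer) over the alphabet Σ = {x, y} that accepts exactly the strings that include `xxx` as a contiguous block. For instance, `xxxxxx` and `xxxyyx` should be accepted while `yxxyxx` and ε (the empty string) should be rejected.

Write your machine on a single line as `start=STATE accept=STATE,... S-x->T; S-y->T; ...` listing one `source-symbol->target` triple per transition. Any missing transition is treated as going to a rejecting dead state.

States s0..s2 record the length of the longest prefix of `xxx` that matches the current input suffix. Reaching s3 means `xxx` has been seen, and we stay there forever. Accept from s3.
A 4-state machine:
        x   y  
>  s0   s1  s0 
   s1   s2  s0 
   s2   s3  s0 
 * s3   s3  s3 
(> = start, * = accepting)

start=s0; accept=s3; s0-x->s1; s0-y->s0; s1-x->s2; s1-y->s0; s2-x->s3; s2-y->s0; s3-x->s3; s3-y->s3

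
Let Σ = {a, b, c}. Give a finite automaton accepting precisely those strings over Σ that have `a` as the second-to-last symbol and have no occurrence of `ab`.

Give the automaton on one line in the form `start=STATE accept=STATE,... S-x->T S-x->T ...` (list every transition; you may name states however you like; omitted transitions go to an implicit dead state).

start=q0 accept=q2,q4 q0-a->q1 q0-b->q0 q0-c->q0 q1-a->q2 q1-b->q3 q1-c->q4 q2-a->q2 q2-b->q3 q2-c->q4 q3-a->q3 q3-b->q3 q3-c->q3 q4-a->q1 q4-b->q0 q4-c->q0

Handle the two conditions separately and then intersect. The first has 13 states tracking the last 2 symbols read; the second has 3 states tracking partial matches of the forbidden pattern `ab`. A product state is a pair (one from each), accepting exactly when both do. Minimizing collapses redundant product states.
        a   b   c  
>  q0   q1  q0  q0 
   q1   q2  q3  q4 
 * q2   q2  q3  q4 
   q3   q3  q3  q3 
 * q4   q1  q0  q0 
(> = start, * = accepting)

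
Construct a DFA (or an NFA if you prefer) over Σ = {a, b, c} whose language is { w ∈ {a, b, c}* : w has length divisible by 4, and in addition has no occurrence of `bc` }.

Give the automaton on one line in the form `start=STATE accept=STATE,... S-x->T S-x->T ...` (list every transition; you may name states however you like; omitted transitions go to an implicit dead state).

Build one automaton per condition and run them in lockstep. One (4 states) tracks the input length modulo 4; the other (3 states) tracks partial matches of the forbidden pattern `bc`. Each combined state is a pair, one component from each; accept when both components accept. Equivalent product states are then merged.
A 9-state machine:
        a   b   c  
>* S0   S1  S2  S1 
   S1   S3  S4  S3 
   S2   S3  S4  S5 
   S3   S6  S7  S6 
   S4   S6  S7  S5 
   S5   S5  S5  S5 
   S6   S0  S8  S0 
   S7   S0  S8  S5 
 * S8   S1  S2  S5 
(> = start, * = accepting)

start=S0 accept=S0,S8 S0-a->S1 S0-b->S2 S0-c->S1 S1-a->S3 S1-b->S4 S1-c->S3 S2-a->S3 S2-b->S4 S2-c->S5 S3-a->S6 S3-b->S7 S3-c->S6 S4-a->S6 S4-b->S7 S4-c->S5 S5-a->S5 S5-b->S5 S5-c->S5 S6-a->S0 S6-b->S8 S6-c->S0 S7-a->S0 S7-b->S8 S7-c->S5 S8-a->S1 S8-b->S2 S8-c->S5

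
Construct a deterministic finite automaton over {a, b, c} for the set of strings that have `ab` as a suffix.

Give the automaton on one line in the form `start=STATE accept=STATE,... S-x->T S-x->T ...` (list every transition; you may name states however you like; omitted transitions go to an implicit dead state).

start=S0 accept=S2 S0-a->S1 S0-b->S0 S0-c->S0 S1-a->S1 S1-b->S2 S1-c->S0 S2-a->S1 S2-b->S0 S2-c->S0

Let each state record the length of the longest suffix of the input read so far that is also a prefix of `ab`. S1 means the last symbol is `a`; S2 means the last 2 symbols are `ab`. Accept only at S2, where the string currently ends in `ab`.
With 3 states:
        a   b   c  
>  S0   S1  S0  S0 
   S1   S1  S2  S0 
 * S2   S1  S0  S0 
(> = start, * = accepting)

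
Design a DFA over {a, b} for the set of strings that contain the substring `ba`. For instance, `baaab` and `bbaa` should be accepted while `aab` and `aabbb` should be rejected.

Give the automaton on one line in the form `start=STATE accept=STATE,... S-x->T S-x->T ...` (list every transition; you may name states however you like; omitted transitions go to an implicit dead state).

States s0..s1 record the length of the longest prefix of `ba` that matches the current input suffix. Reaching s2 means `ba` has been seen, and we stay there forever. Accept from s2.
A 3-state machine:
        a   b  
>  s0   s0  s1 
   s1   s2  s1 
 * s2   s2  s2 
(> = start, * = accepting)

start=s0 accept=s2 s0-a->s0 s0-b->s1 s1-a->s2 s1-b->s1 s2-a->s2 s2-b->s2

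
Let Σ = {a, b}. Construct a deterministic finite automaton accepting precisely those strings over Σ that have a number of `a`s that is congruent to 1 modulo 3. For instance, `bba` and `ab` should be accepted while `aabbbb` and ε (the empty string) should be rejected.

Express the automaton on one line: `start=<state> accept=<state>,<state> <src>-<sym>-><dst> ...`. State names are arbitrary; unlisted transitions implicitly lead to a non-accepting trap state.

Keep the running count of `a`s modulo 3: each `a` advances along the cycle q0 → q1 → q2 → q0 while other symbols loop. Accept at q1.
        a   b  
>  q0   q1  q0 
 * q1   q2  q1 
   q2   q0  q2 
(> = start, * = accepting)

start=q0 accept=q1 q0-a->q1 q0-b->q0 q1-a->q2 q1-b->q1 q2-a->q0 q2-b->q2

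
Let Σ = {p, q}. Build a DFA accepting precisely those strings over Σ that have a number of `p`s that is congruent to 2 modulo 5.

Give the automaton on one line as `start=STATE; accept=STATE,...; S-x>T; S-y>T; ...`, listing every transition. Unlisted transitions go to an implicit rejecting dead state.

start=A; accept=C; A-p>B; A-q>A; B-p>C; B-q>B; C-p>D; C-q>C; D-p>E; D-q>D; E-p>A; E-q>E

Keep the running count of `p`s modulo 5: each `p` advances along the cycle A → B → C → D → E → A while other symbols loop. Accept at C.
With 5 states:
       p  q 
>  A   B  A 
   B   C  B 
 * C   D  C 
   D   E  D 
   E   A  E 
(> = start, * = accepting)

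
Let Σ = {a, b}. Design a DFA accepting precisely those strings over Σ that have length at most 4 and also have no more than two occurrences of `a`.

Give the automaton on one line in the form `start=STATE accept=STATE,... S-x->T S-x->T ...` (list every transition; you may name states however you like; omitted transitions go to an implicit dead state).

Handle the two conditions separately and then intersect. The first has 6 states tracking the input length, saturating at 5; the second has 4 states tracking the count of `a`s, saturating at 3. A product state is a pair (one from each), accepting exactly when both do. After merging equivalent states the machine shrinks.
With 10 states:
        a   b  
>* s0   s1  s2 
 * s1   s3  s4 
 * s2   s4  s5 
 * s3   s6  s7 
 * s4   s7  s8 
 * s5   s8  s8 
   s6   s6  s6 
 * s7   s6  s9 
 * s8   s9  s9 
 * s9   s6  s6 
(> = start, * = accepting)

start=s0 accept=s0,s1,s2,s3,s4,s5,s7,s8,s9 s0-a->s1 s0-b->s2 s1-a->s3 s1-b->s4 s2-a->s4 s2-b->s5 s3-a->s6 s3-b->s7 s4-a->s7 s4-b->s8 s5-a->s8 s5-b->s8 s6-a->s6 s6-b->s6 s7-a->s6 s7-b->s9 s8-a->s9 s8-b->s9 s9-a->s6 s9-b->s6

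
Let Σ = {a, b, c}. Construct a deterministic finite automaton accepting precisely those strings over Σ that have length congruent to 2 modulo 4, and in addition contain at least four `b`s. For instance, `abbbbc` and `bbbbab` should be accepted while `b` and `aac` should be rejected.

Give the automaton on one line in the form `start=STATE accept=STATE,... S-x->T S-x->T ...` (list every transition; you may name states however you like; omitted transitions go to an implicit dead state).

Build one automaton per condition and run them in lockstep. The first has 4 states tracking the input length modulo 4; the second has 6 states tracking the count of `b`s, saturating at 5. A product state is a pair (one from each), accepting exactly when both do. After merging equivalent states the machine shrinks.
With 20 states:
          a    b    c  
>  s0     s1   s2   s1 
   s1     s3   s4   s3 
   s2     s4   s5   s4 
   s3     s6   s7   s6 
   s4     s7   s8   s7 
   s5     s8   s9   s8 
   s6     s0  s10   s0 
   s7    s10  s11  s10 
   s8    s11  s12  s11 
   s9    s12  s13  s12 
   s10    s2  s14   s2 
   s11   s14  s15  s14 
   s12   s15  s16  s15 
   s13   s16  s16  s16 
   s14    s5  s17   s5 
   s15   s17  s18  s17 
   s16   s18  s18  s18 
   s17    s9  s19   s9 
 * s18   s19  s19  s19 
   s19   s13  s13  s13 
(> = start, * = accepting)

start=s0 accept=s18 s0-a->s1 s0-b->s2 s0-c->s1 s1-a->s3 s1-b->s4 s1-c->s3 s2-a->s4 s2-b->s5 s2-c->s4 s3-a->s6 s3-b->s7 s3-c->s6 s4-a->s7 s4-b->s8 s4-c->s7 s5-a->s8 s5-b->s9 s5-c->s8 s6-a->s0 s6-b->s10 s6-c->s0 s7-a->s10 s7-b->s11 s7-c->s10 s8-a->s11 s8-b->s12 s8-c->s11 s9-a->s12 s9-b->s13 s9-c->s12 s10-a->s2 s10-b->s14 s10-c->s2 s11-a->s14 s11-b->s15 s11-c->s14 s12-a->s15 s12-b->s16 s12-c->s15 s13-a->s16 s13-b->s16 s13-c->s16 s14-a->s5 s14-b->s17 s14-c->s5 s15-a->s17 s15-b->s18 s15-c->s17 s16-a->s18 s16-b->s18 s16-c->s18 s17-a->s9 s17-b->s19 s17-c->s9 s18-a->s19 s18-b->s19 s18-c->s19 s19-a->s13 s19-b->s13 s19-c->s13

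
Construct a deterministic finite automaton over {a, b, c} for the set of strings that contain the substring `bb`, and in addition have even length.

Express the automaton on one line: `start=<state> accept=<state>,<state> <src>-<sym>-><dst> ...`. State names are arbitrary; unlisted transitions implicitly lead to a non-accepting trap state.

start=q0 accept=q4 q0-a->q1 q0-b->q2 q0-c->q1 q1-a->q0 q1-b->q3 q1-c->q0 q2-a->q0 q2-b->q4 q2-c->q0 q3-a->q1 q3-b->q5 q3-c->q1 q4-a->q5 q4-b->q5 q4-c->q5 q5-a->q4 q5-b->q4 q5-c->q4

Handle the two conditions separately and then intersect. One (3 states) tracks whether and how much of `bb` has been seen; the other (2 states) tracks the input length modulo 2. Each combined state is a pair, one component from each; accept when both components accept.
A 6-state machine:
        a   b   c  
>  q0   q1  q2  q1 
   q1   q0  q3  q0 
   q2   q0  q4  q0 
   q3   q1  q5  q1 
 * q4   q5  q5  q5 
   q5   q4  q4  q4 
(> = start, * = accepting)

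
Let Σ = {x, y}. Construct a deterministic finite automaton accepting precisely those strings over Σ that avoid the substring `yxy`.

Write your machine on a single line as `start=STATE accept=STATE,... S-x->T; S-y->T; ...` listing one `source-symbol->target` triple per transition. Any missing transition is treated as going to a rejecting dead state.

Track partial matches of the forbidden pattern `yxy`. State S3 is a dead state reached once `yxy` has occurred; every other state accepts. S0 means no part of `yxy` is currently matched.
A 4-state machine:
        x   y  
>* S0   S0  S1 
 * S1   S2  S1 
 * S2   S0  S3 
   S3   S3  S3 
(> = start, * = accepting)

start=S0; accept=S0,S1,S2; S0-x->S0; S0-y->S1; S1-x->S2; S1-y->S1; S2-x->S0; S2-y->S3; S3-x->S3; S3-y->S3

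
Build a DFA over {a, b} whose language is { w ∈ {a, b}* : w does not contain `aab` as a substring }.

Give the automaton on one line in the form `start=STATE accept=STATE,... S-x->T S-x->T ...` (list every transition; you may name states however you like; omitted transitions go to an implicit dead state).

start=q0 accept=q0,q1,q2 q0-a->q1 q0-b->q0 q1-a->q2 q1-b->q0 q2-a->q2 q2-b->q3 q3-a->q3 q3-b->q3

Track partial matches of the forbidden pattern `aab`. State q3 is a dead state reached once `aab` has occurred; every other state accepts. q0 means no part of `aab` is currently matched.
        a   b  
>* q0   q1  q0 
 * q1   q2  q0 
 * q2   q2  q3 
   q3   q3  q3 
(> = start, * = accepting)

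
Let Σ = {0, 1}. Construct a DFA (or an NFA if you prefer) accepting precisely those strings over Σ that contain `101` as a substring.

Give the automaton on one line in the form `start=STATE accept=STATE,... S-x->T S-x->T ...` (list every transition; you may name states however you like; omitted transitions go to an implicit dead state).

Track how much of `101` has been matched so far: state q0 is no progress, q3 is the absorbing accept state reached once `101` has occurred. Intermediate states record partial matches; on a mismatch, fall back to the longest reusable overlap.
A 4-state machine:
        0   1  
>  q0   q0  q1 
   q1   q2  q1 
   q2   q0  q3 
 * q3   q3  q3 
(> = start, * = accepting)

start=q0 accept=q3 q0-0->q0 q0-1->q1 q1-0->q2 q1-1->q1 q2-0->q0 q2-1->q3 q3-0->q3 q3-1->q3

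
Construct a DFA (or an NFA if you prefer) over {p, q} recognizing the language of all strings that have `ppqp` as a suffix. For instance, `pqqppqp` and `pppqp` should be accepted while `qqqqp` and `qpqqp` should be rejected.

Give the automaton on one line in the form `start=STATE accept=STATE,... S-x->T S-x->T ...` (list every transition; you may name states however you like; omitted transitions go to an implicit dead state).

start=S0 accept=S4 S0-p->S1 S0-q->S0 S1-p->S2 S1-q->S0 S2-p->S2 S2-q->S3 S3-p->S4 S3-q->S0 S4-p->S2 S4-q->S0

Let each state record the length of the longest suffix of the input read so far that is also a prefix of `ppqp`. S1 means the last symbol is `p`; S2 means the last 2 symbols are `pp`; S3 means the last 3 symbols are `ppq`; S4 means the last 4 symbols are `ppqp`. Accept only at S4, where the string currently ends in `ppqp`.
        p   q  
>  S0   S1  S0 
   S1   S2  S0 
   S2   S2  S3 
   S3   S4  S0 
 * S4   S2  S0 
(> = start, * = accepting)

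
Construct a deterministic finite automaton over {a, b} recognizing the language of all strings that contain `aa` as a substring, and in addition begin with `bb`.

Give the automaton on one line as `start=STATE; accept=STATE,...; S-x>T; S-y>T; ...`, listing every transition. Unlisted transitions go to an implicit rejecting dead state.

start=q0; accept=q7; q0-a>q1; q0-b>q2; q1-a>q3; q1-b>q4; q2-a>q1; q2-b>q5; q3-a>q3; q3-b>q3; q4-a>q1; q4-b>q4; q5-a>q6; q5-b>q5; q6-a>q7; q6-b>q5; q7-a>q7; q7-b>q7

Handle the two conditions separately and then intersect. The first has 3 states tracking whether and how much of `aa` has been seen; the second has 4 states tracking whether the input so far still matches the prefix `bb`. A product state is a pair (one from each), accepting exactly when both do.
With 8 states:
        a   b  
>  q0   q1  q2 
   q1   q3  q4 
   q2   q1  q5 
   q3   q3  q3 
   q4   q1  q4 
   q5   q6  q5 
   q6   q7  q5 
 * q7   q7  q7 
(> = start, * = accepting)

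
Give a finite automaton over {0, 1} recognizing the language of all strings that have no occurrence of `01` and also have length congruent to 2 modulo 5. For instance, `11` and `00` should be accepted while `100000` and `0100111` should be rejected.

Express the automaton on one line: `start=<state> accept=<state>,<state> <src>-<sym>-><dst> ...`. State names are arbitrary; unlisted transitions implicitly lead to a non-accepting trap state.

Run two small machines in parallel and take their product. One (3 states) tracks partial matches of the forbidden pattern `01`; the other (5 states) tracks the input length modulo 5. Each combined state is a pair, one component from each; accept when both components accept.
With 15 states:
          0    1  
>  q0     q1   q2 
   q1     q3   q4 
   q2     q3   q5 
 * q3     q6   q7 
   q4     q7   q7 
 * q5     q6   q8 
   q6     q9  q10 
   q7    q10  q10 
   q8     q9  q11 
   q9    q12  q13 
   q10   q13  q13 
   q11   q12   q0 
   q12    q1  q14 
   q13   q14  q14 
   q14    q4   q4 
(> = start, * = accepting)

start=q0 accept=q3,q5 q0-0->q1 q0-1->q2 q1-0->q3 q1-1->q4 q2-0->q3 q2-1->q5 q3-0->q6 q3-1->q7 q4-0->q7 q4-1->q7 q5-0->q6 q5-1->q8 q6-0->q9 q6-1->q10 q7-0->q10 q7-1->q10 q8-0->q9 q8-1->q11 q9-0->q12 q9-1->q13 q10-0->q13 q10-1->q13 q11-0->q12 q11-1->q0 q12-0->q1 q12-1->q14 q13-0->q14 q13-1->q14 q14-0->q4 q14-1->q4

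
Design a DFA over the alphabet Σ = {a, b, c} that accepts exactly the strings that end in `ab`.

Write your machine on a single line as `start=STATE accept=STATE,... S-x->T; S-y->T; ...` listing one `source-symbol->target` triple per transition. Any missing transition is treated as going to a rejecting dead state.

Remember how much of `ab` the current input suffix matches. State s0 means no match yet; s1 means the last symbol is `a`; s2 means the last 2 symbols are `ab`. Only s2 accepts. On a mismatch, fall back to the longest proper suffix that is still a prefix of `ab`.
        a   b   c  
>  s0   s1  s0  s0 
   s1   s1  s2  s0 
 * s2   s1  s0  s0 
(> = start, * = accepting)

start=s0; accept=s2; s0-a->s1; s0-b->s0; s0-c->s0; s1-a->s1; s1-b->s2; s1-c->s0; s2-a->s1; s2-b->s0; s2-c->s0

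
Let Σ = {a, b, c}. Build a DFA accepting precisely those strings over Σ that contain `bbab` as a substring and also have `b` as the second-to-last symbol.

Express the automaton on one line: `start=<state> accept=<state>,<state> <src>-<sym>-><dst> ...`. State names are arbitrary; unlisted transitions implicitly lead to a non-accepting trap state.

start=s0 accept=s5,s6 s0-a->s0 s0-b->s1 s0-c->s0 s1-a->s0 s1-b->s2 s1-c->s0 s2-a->s3 s2-b->s2 s2-c->s0 s3-a->s0 s3-b->s4 s3-c->s0 s4-a->s5 s4-b->s6 s4-c->s5 s5-a->s7 s5-b->s4 s5-c->s7 s6-a->s5 s6-b->s6 s6-c->s5 s7-a->s7 s7-b->s4 s7-c->s7

Run two small machines in parallel and take their product. The first has 5 states tracking whether and how much of `bbab` has been seen; the second has 13 states tracking the last 2 symbols read. A product state is a pair (one from each), accepting exactly when both do. Equivalent product states are then merged.
8 states suffice.
        a   b   c  
>  s0   s0  s1  s0 
   s1   s0  s2  s0 
   s2   s3  s2  s0 
   s3   s0  s4  s0 
   s4   s5  s6  s5 
 * s5   s7  s4  s7 
 * s6   s5  s6  s5 
   s7   s7  s4  s7 
(> = start, * = accepting)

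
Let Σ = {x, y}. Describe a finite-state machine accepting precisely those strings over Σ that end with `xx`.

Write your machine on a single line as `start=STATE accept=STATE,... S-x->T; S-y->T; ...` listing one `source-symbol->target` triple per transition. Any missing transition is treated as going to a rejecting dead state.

start=q0; accept=q2; q0-x->q1; q0-y->q0; q1-x->q2; q1-y->q0; q2-x->q2; q2-y->q0

Let each state record the length of the longest suffix of the input read so far that is also a prefix of `xx`. q1 means the last symbol is `x`; q2 means the last 2 symbols are `xx`. Accept only at q2, where the string currently ends in `xx`.
A 3-state machine:
        x   y  
>  q0   q1  q0 
   q1   q2  q0 
 * q2   q2  q0 
(> = start, * = accepting)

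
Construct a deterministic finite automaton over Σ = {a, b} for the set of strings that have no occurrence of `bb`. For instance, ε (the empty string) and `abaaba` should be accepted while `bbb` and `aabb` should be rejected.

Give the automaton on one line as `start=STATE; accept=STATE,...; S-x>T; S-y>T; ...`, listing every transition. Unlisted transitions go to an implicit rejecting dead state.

start=q0; accept=q0,q1; q0-a>q0; q0-b>q1; q1-a>q0; q1-b>q2; q2-a>q2; q2-b>q2

This is the complement of 'contains `bb`'. Use the same substring-matching states — q0 through q2 holding how much of `bb` has just been matched — but flip the accepting set: everything except the trap q2 accepts.
With 3 states:
        a   b  
>* q0   q0  q1 
 * q1   q0  q2 
   q2   q2  q2 
(> = start, * = accepting)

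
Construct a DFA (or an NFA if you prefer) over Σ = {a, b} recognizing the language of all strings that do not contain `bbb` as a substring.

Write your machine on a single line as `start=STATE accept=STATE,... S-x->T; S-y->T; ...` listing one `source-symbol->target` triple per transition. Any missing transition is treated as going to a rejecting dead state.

Track partial matches of the forbidden pattern `bbb`. State q3 is a dead state reached once `bbb` has occurred; every other state accepts. q0 means no part of `bbb` is currently matched.
With 4 states:
        a   b  
>* q0   q0  q1 
 * q1   q0  q2 
 * q2   q0  q3 
   q3   q3  q3 
(> = start, * = accepting)

start=q0; accept=q0,q1,q2; q0-a->q0; q0-b->q1; q1-a->q0; q1-b->q2; q2-a->q0; q2-b->q3; q3-a->q3; q3-b->q3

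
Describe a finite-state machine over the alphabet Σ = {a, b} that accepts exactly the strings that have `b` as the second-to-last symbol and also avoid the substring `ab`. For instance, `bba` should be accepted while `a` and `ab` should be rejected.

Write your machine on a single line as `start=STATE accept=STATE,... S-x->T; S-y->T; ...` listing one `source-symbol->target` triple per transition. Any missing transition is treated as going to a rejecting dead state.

start=s0; accept=s5,s6; s0-a->s1; s0-b->s2; s1-a->s3; s1-b->s4; s2-a->s5; s2-b->s6; s3-a->s3; s3-b->s4; s4-a->s7; s4-b->s8; s5-a->s3; s5-b->s4; s6-a->s5; s6-b->s6; s7-a->s9; s7-b->s4; s8-a->s7; s8-b->s8; s9-a->s9; s9-b->s4

Handle the two conditions separately and then intersect. One (7 states) tracks the last 2 symbols read; the other (3 states) tracks partial matches of the forbidden pattern `ab`. Each combined state is a pair, one component from each; accept when both components accept.
A 10-state machine:
        a   b  
>  s0   s1  s2 
   s1   s3  s4 
   s2   s5  s6 
   s3   s3  s4 
   s4   s7  s8 
 * s5   s3  s4 
 * s6   s5  s6 
   s7   s9  s4 
   s8   s7  s8 
   s9   s9  s4 
(> = start, * = accepting)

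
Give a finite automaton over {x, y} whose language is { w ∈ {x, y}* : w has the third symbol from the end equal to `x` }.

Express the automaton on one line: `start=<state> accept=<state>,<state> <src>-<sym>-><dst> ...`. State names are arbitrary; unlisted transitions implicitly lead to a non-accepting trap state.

A DFA must remember the last 3 symbols (since which symbol is third-to-last isn't known until the input ends). Use one state per possible window of the last ≤3 symbols; accept from those whose window starts with `x`.
A 15-state machine:
       x  y 
>  A   B  C 
   B   D  E 
   C   F  G 
   D   H  I 
   E   J  K 
   F   L  M 
   G   N  O 
 * H   H  I 
 * I   J  K 
 * J   L  M 
 * K   N  O 
   L   H  I 
   M   J  K 
   N   L  M 
   O   N  O 
(> = start, * = accepting)

start=A accept=H,I,J,K A-x->B A-y->C B-x->D B-y->E C-x->F C-y->G D-x->H D-y->I E-x->J E-y->K F-x->L F-y->M G-x->N G-y->O H-x->H H-y->I I-x->J I-y->K J-x->L J-y->M K-x->N K-y->O L-x->H L-y->I M-x->J M-y->K N-x->L N-y->M O-x->N O-y->O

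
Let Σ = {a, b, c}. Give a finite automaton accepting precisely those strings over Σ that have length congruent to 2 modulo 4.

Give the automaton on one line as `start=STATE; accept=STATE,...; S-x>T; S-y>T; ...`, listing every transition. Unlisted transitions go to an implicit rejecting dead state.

start=s0; accept=s2; s0-a>s1; s0-b>s1; s0-c>s1; s1-a>s2; s1-b>s2; s1-c>s2; s2-a>s3; s2-b>s3; s2-c>s3; s3-a>s0; s3-b>s0; s3-c>s0

Count input length modulo 4: every symbol advances one step around the cycle s0 → s1 → s2 → s3 → s0. Accept at s2.
A 4-state machine:
        a   b   c  
>  s0   s1  s1  s1 
   s1   s2  s2  s2 
 * s2   s3  s3  s3 
   s3   s0  s0  s0 
(> = start, * = accepting)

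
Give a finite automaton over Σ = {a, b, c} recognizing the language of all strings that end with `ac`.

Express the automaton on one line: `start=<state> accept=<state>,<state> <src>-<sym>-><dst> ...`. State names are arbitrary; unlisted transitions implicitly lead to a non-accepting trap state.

start=s0 accept=s2 s0-a->s1 s0-b->s0 s0-c->s0 s1-a->s1 s1-b->s0 s1-c->s2 s2-a->s1 s2-b->s0 s2-c->s0

Let each state record the length of the longest suffix of the input read so far that is also a prefix of `ac`. s1 means the last symbol is `a`; s2 means the last 2 symbols are `ac`. Accept only at s2, where the string currently ends in `ac`.
        a   b   c  
>  s0   s1  s0  s0 
   s1   s1  s0  s2 
 * s2   s1  s0  s0 
(> = start, * = accepting)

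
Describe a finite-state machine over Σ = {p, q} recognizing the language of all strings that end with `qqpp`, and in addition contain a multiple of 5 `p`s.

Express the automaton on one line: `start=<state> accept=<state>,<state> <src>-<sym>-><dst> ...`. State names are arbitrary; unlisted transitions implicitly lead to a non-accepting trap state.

start=A accept=I A-p->B A-q->A B-p->C B-q->B C-p->D C-q->C D-p->E D-q->F E-p->A E-q->E F-p->E F-q->G G-p->H G-q->G H-p->I H-q->E I-p->B I-q->A

Build one automaton per condition and run them in lockstep. One (5 states) tracks how much of the suffix `qqpp` has currently been matched; the other (5 states) tracks the count of `p`s modulo 5. Each combined state is a pair, one component from each; accept when both components accept. After merging equivalent states the machine shrinks.
       p  q 
>  A   B  A 
   B   C  B 
   C   D  C 
   D   E  F 
   E   A  E 
   F   E  G 
   G   H  G 
   H   I  E 
 * I   B  A 
(> = start, * = accepting)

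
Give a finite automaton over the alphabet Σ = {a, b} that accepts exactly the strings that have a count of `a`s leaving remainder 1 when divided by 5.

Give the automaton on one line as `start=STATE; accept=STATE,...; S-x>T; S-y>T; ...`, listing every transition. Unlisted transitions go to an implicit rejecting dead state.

start=s0; accept=s1; s0-a>s1; s0-b>s0; s1-a>s2; s1-b>s1; s2-a>s3; s2-b>s2; s3-a>s4; s3-b>s3; s4-a>s0; s4-b>s4

Keep the running count of `a`s modulo 5: each `a` advances along the cycle s0 → s1 → s2 → s3 → s4 → s0 while other symbols loop. Accept at s1.
With 5 states:
        a   b  
>  s0   s1  s0 
 * s1   s2  s1 
   s2   s3  s2 
   s3   s4  s3 
   s4   s0  s4 
(> = start, * = accepting)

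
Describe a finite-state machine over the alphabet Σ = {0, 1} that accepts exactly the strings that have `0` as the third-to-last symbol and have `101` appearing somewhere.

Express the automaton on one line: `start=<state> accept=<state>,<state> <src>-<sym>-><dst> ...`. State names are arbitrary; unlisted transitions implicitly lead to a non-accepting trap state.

start=q0 accept=q4,q5,q9,q10 q0-0->q0 q0-1->q1 q1-0->q2 q1-1->q1 q2-0->q0 q2-1->q3 q3-0->q4 q3-1->q5 q4-0->q6 q4-1->q3 q5-0->q7 q5-1->q8 q6-0->q9 q6-1->q10 q7-0->q6 q7-1->q3 q8-0->q7 q8-1->q8 q9-0->q9 q9-1->q10 q10-0->q4 q10-1->q5

Handle the two conditions separately and then intersect. One (15 states) tracks the last 3 symbols read; the other (4 states) tracks whether and how much of `101` has been seen. Each combined state is a pair, one component from each; accept when both components accept. Equivalent product states are then merged.
An 11-state machine:
          0    1  
>  q0     q0   q1 
   q1     q2   q1 
   q2     q0   q3 
   q3     q4   q5 
 * q4     q6   q3 
 * q5     q7   q8 
   q6     q9  q10 
   q7     q6   q3 
   q8     q7   q8 
 * q9     q9  q10 
 * q10    q4   q5 
(> = start, * = accepting)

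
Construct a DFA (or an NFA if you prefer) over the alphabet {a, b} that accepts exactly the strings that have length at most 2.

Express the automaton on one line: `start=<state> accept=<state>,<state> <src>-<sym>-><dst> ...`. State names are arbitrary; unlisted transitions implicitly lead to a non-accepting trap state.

start=q0 accept=q0,q1,q2 q0-a->q1 q0-b->q1 q1-a->q2 q1-b->q2 q2-a->q3 q2-b->q3 q3-a->q3 q3-b->q3

Count input length up to 3: every symbol moves from q0 toward q3, which means 'more than 2' and absorbs. Accept from {q0, q1, q2}.
With 4 states:
        a   b  
>* q0   q1  q1 
 * q1   q2  q2 
 * q2   q3  q3 
   q3   q3  q3 
(> = start, * = accepting)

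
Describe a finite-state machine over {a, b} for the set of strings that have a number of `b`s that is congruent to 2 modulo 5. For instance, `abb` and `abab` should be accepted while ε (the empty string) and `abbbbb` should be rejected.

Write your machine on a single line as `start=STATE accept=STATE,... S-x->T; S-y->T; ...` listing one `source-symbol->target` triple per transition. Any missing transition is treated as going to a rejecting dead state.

start=q0; accept=q2; q0-a->q0; q0-b->q1; q1-a->q1; q1-b->q2; q2-a->q2; q2-b->q3; q3-a->q3; q3-b->q4; q4-a->q4; q4-b->q0

The only thing that matters is how many `b`s have appeared, reduced mod 5. Use one state per residue: q0 for 0, …, q4 for 4. Reading `b` moves to the next residue; anything else stays put. q2 is accepting.
5 states suffice.
        a   b  
>  q0   q0  q1 
   q1   q1  q2 
 * q2   q2  q3 
   q3   q3  q4 
   q4   q4  q0 
(> = start, * = accepting)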